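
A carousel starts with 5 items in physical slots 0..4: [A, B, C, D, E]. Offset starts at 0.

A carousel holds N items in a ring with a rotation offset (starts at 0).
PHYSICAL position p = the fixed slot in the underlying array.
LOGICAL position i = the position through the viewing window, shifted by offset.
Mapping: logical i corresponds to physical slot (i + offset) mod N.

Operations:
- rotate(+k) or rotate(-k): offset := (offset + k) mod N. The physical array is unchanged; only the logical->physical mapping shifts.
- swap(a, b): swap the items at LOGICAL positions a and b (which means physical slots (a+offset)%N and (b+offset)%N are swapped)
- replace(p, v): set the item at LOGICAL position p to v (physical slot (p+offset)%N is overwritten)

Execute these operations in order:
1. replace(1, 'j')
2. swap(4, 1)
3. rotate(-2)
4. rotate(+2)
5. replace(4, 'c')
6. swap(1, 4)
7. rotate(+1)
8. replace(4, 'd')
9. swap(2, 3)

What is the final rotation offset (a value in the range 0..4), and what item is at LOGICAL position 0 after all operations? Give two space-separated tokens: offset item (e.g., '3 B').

After op 1 (replace(1, 'j')): offset=0, physical=[A,j,C,D,E], logical=[A,j,C,D,E]
After op 2 (swap(4, 1)): offset=0, physical=[A,E,C,D,j], logical=[A,E,C,D,j]
After op 3 (rotate(-2)): offset=3, physical=[A,E,C,D,j], logical=[D,j,A,E,C]
After op 4 (rotate(+2)): offset=0, physical=[A,E,C,D,j], logical=[A,E,C,D,j]
After op 5 (replace(4, 'c')): offset=0, physical=[A,E,C,D,c], logical=[A,E,C,D,c]
After op 6 (swap(1, 4)): offset=0, physical=[A,c,C,D,E], logical=[A,c,C,D,E]
After op 7 (rotate(+1)): offset=1, physical=[A,c,C,D,E], logical=[c,C,D,E,A]
After op 8 (replace(4, 'd')): offset=1, physical=[d,c,C,D,E], logical=[c,C,D,E,d]
After op 9 (swap(2, 3)): offset=1, physical=[d,c,C,E,D], logical=[c,C,E,D,d]

Answer: 1 c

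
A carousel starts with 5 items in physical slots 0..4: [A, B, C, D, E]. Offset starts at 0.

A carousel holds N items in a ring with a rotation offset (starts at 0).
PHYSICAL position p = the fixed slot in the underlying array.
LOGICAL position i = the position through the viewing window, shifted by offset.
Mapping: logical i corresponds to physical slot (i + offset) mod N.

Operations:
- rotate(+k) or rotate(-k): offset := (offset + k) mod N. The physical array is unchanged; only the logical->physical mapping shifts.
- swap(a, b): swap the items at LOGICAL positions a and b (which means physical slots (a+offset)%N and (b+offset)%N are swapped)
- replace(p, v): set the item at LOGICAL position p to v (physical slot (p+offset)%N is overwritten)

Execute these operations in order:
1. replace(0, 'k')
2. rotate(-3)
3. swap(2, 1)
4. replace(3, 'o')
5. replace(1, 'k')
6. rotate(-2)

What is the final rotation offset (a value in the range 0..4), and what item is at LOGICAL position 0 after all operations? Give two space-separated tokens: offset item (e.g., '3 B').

After op 1 (replace(0, 'k')): offset=0, physical=[k,B,C,D,E], logical=[k,B,C,D,E]
After op 2 (rotate(-3)): offset=2, physical=[k,B,C,D,E], logical=[C,D,E,k,B]
After op 3 (swap(2, 1)): offset=2, physical=[k,B,C,E,D], logical=[C,E,D,k,B]
After op 4 (replace(3, 'o')): offset=2, physical=[o,B,C,E,D], logical=[C,E,D,o,B]
After op 5 (replace(1, 'k')): offset=2, physical=[o,B,C,k,D], logical=[C,k,D,o,B]
After op 6 (rotate(-2)): offset=0, physical=[o,B,C,k,D], logical=[o,B,C,k,D]

Answer: 0 o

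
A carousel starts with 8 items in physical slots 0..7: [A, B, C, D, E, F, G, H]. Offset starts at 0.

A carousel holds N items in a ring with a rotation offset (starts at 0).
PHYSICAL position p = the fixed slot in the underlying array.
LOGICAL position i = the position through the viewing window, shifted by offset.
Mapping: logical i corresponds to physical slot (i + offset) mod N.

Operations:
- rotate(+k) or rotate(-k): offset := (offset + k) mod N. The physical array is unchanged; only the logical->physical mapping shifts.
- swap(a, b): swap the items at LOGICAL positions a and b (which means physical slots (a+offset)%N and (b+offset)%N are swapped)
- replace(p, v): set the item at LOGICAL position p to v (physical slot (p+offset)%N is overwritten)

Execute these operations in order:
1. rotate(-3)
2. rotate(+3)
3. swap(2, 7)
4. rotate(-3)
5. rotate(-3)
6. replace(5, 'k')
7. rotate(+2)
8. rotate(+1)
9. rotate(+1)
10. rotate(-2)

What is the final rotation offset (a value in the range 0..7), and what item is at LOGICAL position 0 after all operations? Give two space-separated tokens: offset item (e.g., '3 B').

Answer: 4 E

Derivation:
After op 1 (rotate(-3)): offset=5, physical=[A,B,C,D,E,F,G,H], logical=[F,G,H,A,B,C,D,E]
After op 2 (rotate(+3)): offset=0, physical=[A,B,C,D,E,F,G,H], logical=[A,B,C,D,E,F,G,H]
After op 3 (swap(2, 7)): offset=0, physical=[A,B,H,D,E,F,G,C], logical=[A,B,H,D,E,F,G,C]
After op 4 (rotate(-3)): offset=5, physical=[A,B,H,D,E,F,G,C], logical=[F,G,C,A,B,H,D,E]
After op 5 (rotate(-3)): offset=2, physical=[A,B,H,D,E,F,G,C], logical=[H,D,E,F,G,C,A,B]
After op 6 (replace(5, 'k')): offset=2, physical=[A,B,H,D,E,F,G,k], logical=[H,D,E,F,G,k,A,B]
After op 7 (rotate(+2)): offset=4, physical=[A,B,H,D,E,F,G,k], logical=[E,F,G,k,A,B,H,D]
After op 8 (rotate(+1)): offset=5, physical=[A,B,H,D,E,F,G,k], logical=[F,G,k,A,B,H,D,E]
After op 9 (rotate(+1)): offset=6, physical=[A,B,H,D,E,F,G,k], logical=[G,k,A,B,H,D,E,F]
After op 10 (rotate(-2)): offset=4, physical=[A,B,H,D,E,F,G,k], logical=[E,F,G,k,A,B,H,D]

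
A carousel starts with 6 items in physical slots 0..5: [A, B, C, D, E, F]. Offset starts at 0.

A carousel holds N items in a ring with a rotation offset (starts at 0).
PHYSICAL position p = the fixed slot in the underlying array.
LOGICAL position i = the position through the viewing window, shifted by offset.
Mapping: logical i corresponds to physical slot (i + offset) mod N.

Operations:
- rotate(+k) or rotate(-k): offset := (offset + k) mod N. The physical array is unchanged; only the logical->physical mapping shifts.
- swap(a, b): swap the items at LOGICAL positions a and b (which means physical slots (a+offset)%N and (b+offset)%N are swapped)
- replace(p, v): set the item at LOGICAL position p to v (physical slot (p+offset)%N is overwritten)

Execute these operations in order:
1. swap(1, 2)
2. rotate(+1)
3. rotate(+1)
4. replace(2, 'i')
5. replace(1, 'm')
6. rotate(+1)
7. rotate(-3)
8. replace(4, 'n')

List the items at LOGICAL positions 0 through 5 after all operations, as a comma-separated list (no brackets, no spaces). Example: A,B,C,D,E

After op 1 (swap(1, 2)): offset=0, physical=[A,C,B,D,E,F], logical=[A,C,B,D,E,F]
After op 2 (rotate(+1)): offset=1, physical=[A,C,B,D,E,F], logical=[C,B,D,E,F,A]
After op 3 (rotate(+1)): offset=2, physical=[A,C,B,D,E,F], logical=[B,D,E,F,A,C]
After op 4 (replace(2, 'i')): offset=2, physical=[A,C,B,D,i,F], logical=[B,D,i,F,A,C]
After op 5 (replace(1, 'm')): offset=2, physical=[A,C,B,m,i,F], logical=[B,m,i,F,A,C]
After op 6 (rotate(+1)): offset=3, physical=[A,C,B,m,i,F], logical=[m,i,F,A,C,B]
After op 7 (rotate(-3)): offset=0, physical=[A,C,B,m,i,F], logical=[A,C,B,m,i,F]
After op 8 (replace(4, 'n')): offset=0, physical=[A,C,B,m,n,F], logical=[A,C,B,m,n,F]

Answer: A,C,B,m,n,F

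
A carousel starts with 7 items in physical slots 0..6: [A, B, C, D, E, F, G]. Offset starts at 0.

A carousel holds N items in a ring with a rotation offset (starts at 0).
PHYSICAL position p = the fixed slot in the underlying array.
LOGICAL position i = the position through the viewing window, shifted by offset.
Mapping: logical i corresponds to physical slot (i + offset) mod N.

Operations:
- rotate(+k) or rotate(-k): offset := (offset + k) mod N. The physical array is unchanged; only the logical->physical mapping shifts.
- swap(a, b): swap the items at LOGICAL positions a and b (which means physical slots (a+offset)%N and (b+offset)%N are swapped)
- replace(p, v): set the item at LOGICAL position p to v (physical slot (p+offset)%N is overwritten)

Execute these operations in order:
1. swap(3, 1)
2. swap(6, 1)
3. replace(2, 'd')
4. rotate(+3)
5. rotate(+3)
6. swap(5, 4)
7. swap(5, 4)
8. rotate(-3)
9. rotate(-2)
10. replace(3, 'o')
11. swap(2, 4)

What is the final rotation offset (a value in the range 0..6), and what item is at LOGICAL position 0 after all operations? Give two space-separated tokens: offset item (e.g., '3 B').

After op 1 (swap(3, 1)): offset=0, physical=[A,D,C,B,E,F,G], logical=[A,D,C,B,E,F,G]
After op 2 (swap(6, 1)): offset=0, physical=[A,G,C,B,E,F,D], logical=[A,G,C,B,E,F,D]
After op 3 (replace(2, 'd')): offset=0, physical=[A,G,d,B,E,F,D], logical=[A,G,d,B,E,F,D]
After op 4 (rotate(+3)): offset=3, physical=[A,G,d,B,E,F,D], logical=[B,E,F,D,A,G,d]
After op 5 (rotate(+3)): offset=6, physical=[A,G,d,B,E,F,D], logical=[D,A,G,d,B,E,F]
After op 6 (swap(5, 4)): offset=6, physical=[A,G,d,E,B,F,D], logical=[D,A,G,d,E,B,F]
After op 7 (swap(5, 4)): offset=6, physical=[A,G,d,B,E,F,D], logical=[D,A,G,d,B,E,F]
After op 8 (rotate(-3)): offset=3, physical=[A,G,d,B,E,F,D], logical=[B,E,F,D,A,G,d]
After op 9 (rotate(-2)): offset=1, physical=[A,G,d,B,E,F,D], logical=[G,d,B,E,F,D,A]
After op 10 (replace(3, 'o')): offset=1, physical=[A,G,d,B,o,F,D], logical=[G,d,B,o,F,D,A]
After op 11 (swap(2, 4)): offset=1, physical=[A,G,d,F,o,B,D], logical=[G,d,F,o,B,D,A]

Answer: 1 G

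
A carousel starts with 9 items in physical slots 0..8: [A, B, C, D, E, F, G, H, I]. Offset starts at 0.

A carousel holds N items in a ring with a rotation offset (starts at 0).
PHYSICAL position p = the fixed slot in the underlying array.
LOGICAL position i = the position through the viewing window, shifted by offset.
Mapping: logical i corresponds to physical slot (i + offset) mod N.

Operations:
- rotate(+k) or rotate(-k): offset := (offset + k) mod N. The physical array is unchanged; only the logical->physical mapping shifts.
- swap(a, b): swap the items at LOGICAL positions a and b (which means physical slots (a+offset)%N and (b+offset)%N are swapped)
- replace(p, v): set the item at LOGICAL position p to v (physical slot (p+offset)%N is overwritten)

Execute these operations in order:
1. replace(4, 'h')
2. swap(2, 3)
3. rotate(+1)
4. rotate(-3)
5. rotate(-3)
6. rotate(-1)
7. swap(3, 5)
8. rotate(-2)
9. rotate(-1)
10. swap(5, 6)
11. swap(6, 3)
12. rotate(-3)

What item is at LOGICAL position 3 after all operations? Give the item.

After op 1 (replace(4, 'h')): offset=0, physical=[A,B,C,D,h,F,G,H,I], logical=[A,B,C,D,h,F,G,H,I]
After op 2 (swap(2, 3)): offset=0, physical=[A,B,D,C,h,F,G,H,I], logical=[A,B,D,C,h,F,G,H,I]
After op 3 (rotate(+1)): offset=1, physical=[A,B,D,C,h,F,G,H,I], logical=[B,D,C,h,F,G,H,I,A]
After op 4 (rotate(-3)): offset=7, physical=[A,B,D,C,h,F,G,H,I], logical=[H,I,A,B,D,C,h,F,G]
After op 5 (rotate(-3)): offset=4, physical=[A,B,D,C,h,F,G,H,I], logical=[h,F,G,H,I,A,B,D,C]
After op 6 (rotate(-1)): offset=3, physical=[A,B,D,C,h,F,G,H,I], logical=[C,h,F,G,H,I,A,B,D]
After op 7 (swap(3, 5)): offset=3, physical=[A,B,D,C,h,F,I,H,G], logical=[C,h,F,I,H,G,A,B,D]
After op 8 (rotate(-2)): offset=1, physical=[A,B,D,C,h,F,I,H,G], logical=[B,D,C,h,F,I,H,G,A]
After op 9 (rotate(-1)): offset=0, physical=[A,B,D,C,h,F,I,H,G], logical=[A,B,D,C,h,F,I,H,G]
After op 10 (swap(5, 6)): offset=0, physical=[A,B,D,C,h,I,F,H,G], logical=[A,B,D,C,h,I,F,H,G]
After op 11 (swap(6, 3)): offset=0, physical=[A,B,D,F,h,I,C,H,G], logical=[A,B,D,F,h,I,C,H,G]
After op 12 (rotate(-3)): offset=6, physical=[A,B,D,F,h,I,C,H,G], logical=[C,H,G,A,B,D,F,h,I]

Answer: A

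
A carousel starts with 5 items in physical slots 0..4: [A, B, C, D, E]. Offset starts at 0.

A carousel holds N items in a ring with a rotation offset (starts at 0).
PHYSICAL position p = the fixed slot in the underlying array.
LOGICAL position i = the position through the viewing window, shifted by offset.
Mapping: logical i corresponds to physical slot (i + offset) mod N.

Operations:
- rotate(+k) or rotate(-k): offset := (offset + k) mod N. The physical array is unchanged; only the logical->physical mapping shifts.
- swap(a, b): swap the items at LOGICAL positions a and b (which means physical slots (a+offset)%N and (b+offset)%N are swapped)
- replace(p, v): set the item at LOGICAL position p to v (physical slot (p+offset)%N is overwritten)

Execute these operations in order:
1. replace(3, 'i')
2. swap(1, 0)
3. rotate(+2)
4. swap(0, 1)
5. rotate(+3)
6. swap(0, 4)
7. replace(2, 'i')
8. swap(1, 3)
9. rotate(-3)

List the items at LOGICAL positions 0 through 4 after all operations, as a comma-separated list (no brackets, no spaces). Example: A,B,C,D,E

Answer: i,A,B,E,C

Derivation:
After op 1 (replace(3, 'i')): offset=0, physical=[A,B,C,i,E], logical=[A,B,C,i,E]
After op 2 (swap(1, 0)): offset=0, physical=[B,A,C,i,E], logical=[B,A,C,i,E]
After op 3 (rotate(+2)): offset=2, physical=[B,A,C,i,E], logical=[C,i,E,B,A]
After op 4 (swap(0, 1)): offset=2, physical=[B,A,i,C,E], logical=[i,C,E,B,A]
After op 5 (rotate(+3)): offset=0, physical=[B,A,i,C,E], logical=[B,A,i,C,E]
After op 6 (swap(0, 4)): offset=0, physical=[E,A,i,C,B], logical=[E,A,i,C,B]
After op 7 (replace(2, 'i')): offset=0, physical=[E,A,i,C,B], logical=[E,A,i,C,B]
After op 8 (swap(1, 3)): offset=0, physical=[E,C,i,A,B], logical=[E,C,i,A,B]
After op 9 (rotate(-3)): offset=2, physical=[E,C,i,A,B], logical=[i,A,B,E,C]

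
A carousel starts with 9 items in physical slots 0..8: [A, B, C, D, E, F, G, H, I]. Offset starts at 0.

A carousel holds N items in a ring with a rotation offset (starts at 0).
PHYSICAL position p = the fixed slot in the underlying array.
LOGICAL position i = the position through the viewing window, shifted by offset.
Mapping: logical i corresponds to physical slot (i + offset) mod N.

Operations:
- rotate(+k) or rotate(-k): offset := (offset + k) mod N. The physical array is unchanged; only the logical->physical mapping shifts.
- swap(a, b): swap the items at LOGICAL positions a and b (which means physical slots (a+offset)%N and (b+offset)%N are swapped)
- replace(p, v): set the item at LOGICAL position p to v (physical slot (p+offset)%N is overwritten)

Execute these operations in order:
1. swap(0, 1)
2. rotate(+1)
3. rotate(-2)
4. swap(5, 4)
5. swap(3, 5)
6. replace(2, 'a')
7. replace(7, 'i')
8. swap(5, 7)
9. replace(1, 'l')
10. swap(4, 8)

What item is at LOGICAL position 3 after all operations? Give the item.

Answer: D

Derivation:
After op 1 (swap(0, 1)): offset=0, physical=[B,A,C,D,E,F,G,H,I], logical=[B,A,C,D,E,F,G,H,I]
After op 2 (rotate(+1)): offset=1, physical=[B,A,C,D,E,F,G,H,I], logical=[A,C,D,E,F,G,H,I,B]
After op 3 (rotate(-2)): offset=8, physical=[B,A,C,D,E,F,G,H,I], logical=[I,B,A,C,D,E,F,G,H]
After op 4 (swap(5, 4)): offset=8, physical=[B,A,C,E,D,F,G,H,I], logical=[I,B,A,C,E,D,F,G,H]
After op 5 (swap(3, 5)): offset=8, physical=[B,A,D,E,C,F,G,H,I], logical=[I,B,A,D,E,C,F,G,H]
After op 6 (replace(2, 'a')): offset=8, physical=[B,a,D,E,C,F,G,H,I], logical=[I,B,a,D,E,C,F,G,H]
After op 7 (replace(7, 'i')): offset=8, physical=[B,a,D,E,C,F,i,H,I], logical=[I,B,a,D,E,C,F,i,H]
After op 8 (swap(5, 7)): offset=8, physical=[B,a,D,E,i,F,C,H,I], logical=[I,B,a,D,E,i,F,C,H]
After op 9 (replace(1, 'l')): offset=8, physical=[l,a,D,E,i,F,C,H,I], logical=[I,l,a,D,E,i,F,C,H]
After op 10 (swap(4, 8)): offset=8, physical=[l,a,D,H,i,F,C,E,I], logical=[I,l,a,D,H,i,F,C,E]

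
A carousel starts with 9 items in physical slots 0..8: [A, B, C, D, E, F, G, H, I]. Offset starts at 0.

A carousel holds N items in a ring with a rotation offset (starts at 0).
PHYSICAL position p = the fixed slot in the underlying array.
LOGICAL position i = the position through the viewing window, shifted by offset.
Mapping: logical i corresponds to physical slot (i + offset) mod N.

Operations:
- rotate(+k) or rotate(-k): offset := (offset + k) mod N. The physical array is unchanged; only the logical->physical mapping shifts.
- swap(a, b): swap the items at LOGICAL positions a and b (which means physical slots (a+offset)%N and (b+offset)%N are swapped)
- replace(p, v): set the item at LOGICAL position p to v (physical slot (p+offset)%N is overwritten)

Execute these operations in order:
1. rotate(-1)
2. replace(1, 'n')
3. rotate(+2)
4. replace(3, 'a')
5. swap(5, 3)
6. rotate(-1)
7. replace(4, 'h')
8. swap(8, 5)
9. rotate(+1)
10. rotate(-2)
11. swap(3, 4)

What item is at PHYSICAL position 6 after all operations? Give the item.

After op 1 (rotate(-1)): offset=8, physical=[A,B,C,D,E,F,G,H,I], logical=[I,A,B,C,D,E,F,G,H]
After op 2 (replace(1, 'n')): offset=8, physical=[n,B,C,D,E,F,G,H,I], logical=[I,n,B,C,D,E,F,G,H]
After op 3 (rotate(+2)): offset=1, physical=[n,B,C,D,E,F,G,H,I], logical=[B,C,D,E,F,G,H,I,n]
After op 4 (replace(3, 'a')): offset=1, physical=[n,B,C,D,a,F,G,H,I], logical=[B,C,D,a,F,G,H,I,n]
After op 5 (swap(5, 3)): offset=1, physical=[n,B,C,D,G,F,a,H,I], logical=[B,C,D,G,F,a,H,I,n]
After op 6 (rotate(-1)): offset=0, physical=[n,B,C,D,G,F,a,H,I], logical=[n,B,C,D,G,F,a,H,I]
After op 7 (replace(4, 'h')): offset=0, physical=[n,B,C,D,h,F,a,H,I], logical=[n,B,C,D,h,F,a,H,I]
After op 8 (swap(8, 5)): offset=0, physical=[n,B,C,D,h,I,a,H,F], logical=[n,B,C,D,h,I,a,H,F]
After op 9 (rotate(+1)): offset=1, physical=[n,B,C,D,h,I,a,H,F], logical=[B,C,D,h,I,a,H,F,n]
After op 10 (rotate(-2)): offset=8, physical=[n,B,C,D,h,I,a,H,F], logical=[F,n,B,C,D,h,I,a,H]
After op 11 (swap(3, 4)): offset=8, physical=[n,B,D,C,h,I,a,H,F], logical=[F,n,B,D,C,h,I,a,H]

Answer: a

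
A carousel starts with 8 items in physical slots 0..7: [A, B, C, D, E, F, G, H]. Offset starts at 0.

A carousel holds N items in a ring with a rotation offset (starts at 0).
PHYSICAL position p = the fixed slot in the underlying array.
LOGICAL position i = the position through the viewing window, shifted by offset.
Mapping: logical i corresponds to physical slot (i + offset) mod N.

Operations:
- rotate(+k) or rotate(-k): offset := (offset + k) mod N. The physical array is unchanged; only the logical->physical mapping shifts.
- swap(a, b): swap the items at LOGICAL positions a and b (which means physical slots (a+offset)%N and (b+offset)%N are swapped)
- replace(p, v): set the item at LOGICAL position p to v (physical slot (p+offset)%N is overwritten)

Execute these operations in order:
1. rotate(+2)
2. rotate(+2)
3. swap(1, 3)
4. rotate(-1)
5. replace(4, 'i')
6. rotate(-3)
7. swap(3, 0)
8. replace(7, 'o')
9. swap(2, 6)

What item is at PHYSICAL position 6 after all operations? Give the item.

After op 1 (rotate(+2)): offset=2, physical=[A,B,C,D,E,F,G,H], logical=[C,D,E,F,G,H,A,B]
After op 2 (rotate(+2)): offset=4, physical=[A,B,C,D,E,F,G,H], logical=[E,F,G,H,A,B,C,D]
After op 3 (swap(1, 3)): offset=4, physical=[A,B,C,D,E,H,G,F], logical=[E,H,G,F,A,B,C,D]
After op 4 (rotate(-1)): offset=3, physical=[A,B,C,D,E,H,G,F], logical=[D,E,H,G,F,A,B,C]
After op 5 (replace(4, 'i')): offset=3, physical=[A,B,C,D,E,H,G,i], logical=[D,E,H,G,i,A,B,C]
After op 6 (rotate(-3)): offset=0, physical=[A,B,C,D,E,H,G,i], logical=[A,B,C,D,E,H,G,i]
After op 7 (swap(3, 0)): offset=0, physical=[D,B,C,A,E,H,G,i], logical=[D,B,C,A,E,H,G,i]
After op 8 (replace(7, 'o')): offset=0, physical=[D,B,C,A,E,H,G,o], logical=[D,B,C,A,E,H,G,o]
After op 9 (swap(2, 6)): offset=0, physical=[D,B,G,A,E,H,C,o], logical=[D,B,G,A,E,H,C,o]

Answer: C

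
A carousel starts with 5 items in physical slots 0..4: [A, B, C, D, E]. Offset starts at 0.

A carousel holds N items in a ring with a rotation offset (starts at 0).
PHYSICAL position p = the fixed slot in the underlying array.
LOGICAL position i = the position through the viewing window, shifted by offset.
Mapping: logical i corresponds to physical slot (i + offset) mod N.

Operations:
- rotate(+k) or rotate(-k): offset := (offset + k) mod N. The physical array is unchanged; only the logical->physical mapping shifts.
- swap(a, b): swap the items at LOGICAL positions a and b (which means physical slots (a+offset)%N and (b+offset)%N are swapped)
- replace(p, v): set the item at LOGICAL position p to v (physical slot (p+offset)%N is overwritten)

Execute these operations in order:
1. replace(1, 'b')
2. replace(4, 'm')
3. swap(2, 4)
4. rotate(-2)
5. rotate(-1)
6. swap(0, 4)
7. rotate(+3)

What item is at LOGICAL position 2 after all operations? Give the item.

After op 1 (replace(1, 'b')): offset=0, physical=[A,b,C,D,E], logical=[A,b,C,D,E]
After op 2 (replace(4, 'm')): offset=0, physical=[A,b,C,D,m], logical=[A,b,C,D,m]
After op 3 (swap(2, 4)): offset=0, physical=[A,b,m,D,C], logical=[A,b,m,D,C]
After op 4 (rotate(-2)): offset=3, physical=[A,b,m,D,C], logical=[D,C,A,b,m]
After op 5 (rotate(-1)): offset=2, physical=[A,b,m,D,C], logical=[m,D,C,A,b]
After op 6 (swap(0, 4)): offset=2, physical=[A,m,b,D,C], logical=[b,D,C,A,m]
After op 7 (rotate(+3)): offset=0, physical=[A,m,b,D,C], logical=[A,m,b,D,C]

Answer: b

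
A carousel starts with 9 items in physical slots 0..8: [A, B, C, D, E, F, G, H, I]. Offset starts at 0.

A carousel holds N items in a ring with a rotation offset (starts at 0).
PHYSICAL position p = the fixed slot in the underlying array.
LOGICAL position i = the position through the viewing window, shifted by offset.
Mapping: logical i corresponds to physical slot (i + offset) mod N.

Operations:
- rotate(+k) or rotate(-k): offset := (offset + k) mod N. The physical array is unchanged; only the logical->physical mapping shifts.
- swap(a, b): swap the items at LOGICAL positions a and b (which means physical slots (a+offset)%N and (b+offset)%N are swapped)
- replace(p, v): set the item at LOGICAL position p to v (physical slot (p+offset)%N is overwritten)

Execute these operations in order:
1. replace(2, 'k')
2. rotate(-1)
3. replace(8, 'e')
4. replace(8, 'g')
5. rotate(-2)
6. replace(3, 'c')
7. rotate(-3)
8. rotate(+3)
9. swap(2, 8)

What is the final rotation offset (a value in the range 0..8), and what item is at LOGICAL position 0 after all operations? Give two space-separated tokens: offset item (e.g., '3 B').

Answer: 6 G

Derivation:
After op 1 (replace(2, 'k')): offset=0, physical=[A,B,k,D,E,F,G,H,I], logical=[A,B,k,D,E,F,G,H,I]
After op 2 (rotate(-1)): offset=8, physical=[A,B,k,D,E,F,G,H,I], logical=[I,A,B,k,D,E,F,G,H]
After op 3 (replace(8, 'e')): offset=8, physical=[A,B,k,D,E,F,G,e,I], logical=[I,A,B,k,D,E,F,G,e]
After op 4 (replace(8, 'g')): offset=8, physical=[A,B,k,D,E,F,G,g,I], logical=[I,A,B,k,D,E,F,G,g]
After op 5 (rotate(-2)): offset=6, physical=[A,B,k,D,E,F,G,g,I], logical=[G,g,I,A,B,k,D,E,F]
After op 6 (replace(3, 'c')): offset=6, physical=[c,B,k,D,E,F,G,g,I], logical=[G,g,I,c,B,k,D,E,F]
After op 7 (rotate(-3)): offset=3, physical=[c,B,k,D,E,F,G,g,I], logical=[D,E,F,G,g,I,c,B,k]
After op 8 (rotate(+3)): offset=6, physical=[c,B,k,D,E,F,G,g,I], logical=[G,g,I,c,B,k,D,E,F]
After op 9 (swap(2, 8)): offset=6, physical=[c,B,k,D,E,I,G,g,F], logical=[G,g,F,c,B,k,D,E,I]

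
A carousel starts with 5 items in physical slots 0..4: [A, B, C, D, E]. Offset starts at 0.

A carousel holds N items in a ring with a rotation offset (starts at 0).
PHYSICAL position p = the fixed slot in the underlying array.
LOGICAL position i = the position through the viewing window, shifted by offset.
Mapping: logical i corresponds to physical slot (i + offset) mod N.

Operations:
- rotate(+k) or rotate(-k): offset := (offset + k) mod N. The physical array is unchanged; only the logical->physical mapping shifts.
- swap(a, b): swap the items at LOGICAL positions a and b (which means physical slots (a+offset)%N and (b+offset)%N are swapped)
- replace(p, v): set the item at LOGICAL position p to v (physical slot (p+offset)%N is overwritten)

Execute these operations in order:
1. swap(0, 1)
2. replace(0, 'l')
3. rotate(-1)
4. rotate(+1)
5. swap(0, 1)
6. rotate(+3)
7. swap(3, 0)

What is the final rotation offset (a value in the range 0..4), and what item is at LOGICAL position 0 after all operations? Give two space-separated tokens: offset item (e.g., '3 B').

After op 1 (swap(0, 1)): offset=0, physical=[B,A,C,D,E], logical=[B,A,C,D,E]
After op 2 (replace(0, 'l')): offset=0, physical=[l,A,C,D,E], logical=[l,A,C,D,E]
After op 3 (rotate(-1)): offset=4, physical=[l,A,C,D,E], logical=[E,l,A,C,D]
After op 4 (rotate(+1)): offset=0, physical=[l,A,C,D,E], logical=[l,A,C,D,E]
After op 5 (swap(0, 1)): offset=0, physical=[A,l,C,D,E], logical=[A,l,C,D,E]
After op 6 (rotate(+3)): offset=3, physical=[A,l,C,D,E], logical=[D,E,A,l,C]
After op 7 (swap(3, 0)): offset=3, physical=[A,D,C,l,E], logical=[l,E,A,D,C]

Answer: 3 l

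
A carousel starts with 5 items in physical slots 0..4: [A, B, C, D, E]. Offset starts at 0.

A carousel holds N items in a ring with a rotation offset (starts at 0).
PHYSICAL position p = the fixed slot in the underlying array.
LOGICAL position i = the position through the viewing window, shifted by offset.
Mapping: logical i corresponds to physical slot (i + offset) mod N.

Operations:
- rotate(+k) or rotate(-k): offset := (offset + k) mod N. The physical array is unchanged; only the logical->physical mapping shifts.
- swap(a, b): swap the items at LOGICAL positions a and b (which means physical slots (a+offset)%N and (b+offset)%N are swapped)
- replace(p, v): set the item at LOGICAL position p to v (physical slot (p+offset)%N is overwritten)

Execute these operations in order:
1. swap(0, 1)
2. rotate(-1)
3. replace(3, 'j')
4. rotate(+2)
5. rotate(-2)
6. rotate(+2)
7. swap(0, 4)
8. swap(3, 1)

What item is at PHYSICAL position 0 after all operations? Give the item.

After op 1 (swap(0, 1)): offset=0, physical=[B,A,C,D,E], logical=[B,A,C,D,E]
After op 2 (rotate(-1)): offset=4, physical=[B,A,C,D,E], logical=[E,B,A,C,D]
After op 3 (replace(3, 'j')): offset=4, physical=[B,A,j,D,E], logical=[E,B,A,j,D]
After op 4 (rotate(+2)): offset=1, physical=[B,A,j,D,E], logical=[A,j,D,E,B]
After op 5 (rotate(-2)): offset=4, physical=[B,A,j,D,E], logical=[E,B,A,j,D]
After op 6 (rotate(+2)): offset=1, physical=[B,A,j,D,E], logical=[A,j,D,E,B]
After op 7 (swap(0, 4)): offset=1, physical=[A,B,j,D,E], logical=[B,j,D,E,A]
After op 8 (swap(3, 1)): offset=1, physical=[A,B,E,D,j], logical=[B,E,D,j,A]

Answer: A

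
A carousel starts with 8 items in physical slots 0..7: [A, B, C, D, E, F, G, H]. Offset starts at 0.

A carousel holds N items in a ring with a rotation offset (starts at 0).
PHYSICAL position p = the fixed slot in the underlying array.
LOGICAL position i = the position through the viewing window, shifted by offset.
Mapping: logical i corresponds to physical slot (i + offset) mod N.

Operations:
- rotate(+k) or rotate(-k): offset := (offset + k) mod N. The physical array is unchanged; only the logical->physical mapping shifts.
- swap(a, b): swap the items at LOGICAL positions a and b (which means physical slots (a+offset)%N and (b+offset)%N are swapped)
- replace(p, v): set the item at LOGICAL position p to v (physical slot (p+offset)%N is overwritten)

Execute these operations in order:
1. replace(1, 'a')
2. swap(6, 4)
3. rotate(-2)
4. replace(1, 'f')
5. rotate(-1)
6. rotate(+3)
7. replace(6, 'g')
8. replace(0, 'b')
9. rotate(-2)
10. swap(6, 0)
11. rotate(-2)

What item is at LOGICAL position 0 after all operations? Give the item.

After op 1 (replace(1, 'a')): offset=0, physical=[A,a,C,D,E,F,G,H], logical=[A,a,C,D,E,F,G,H]
After op 2 (swap(6, 4)): offset=0, physical=[A,a,C,D,G,F,E,H], logical=[A,a,C,D,G,F,E,H]
After op 3 (rotate(-2)): offset=6, physical=[A,a,C,D,G,F,E,H], logical=[E,H,A,a,C,D,G,F]
After op 4 (replace(1, 'f')): offset=6, physical=[A,a,C,D,G,F,E,f], logical=[E,f,A,a,C,D,G,F]
After op 5 (rotate(-1)): offset=5, physical=[A,a,C,D,G,F,E,f], logical=[F,E,f,A,a,C,D,G]
After op 6 (rotate(+3)): offset=0, physical=[A,a,C,D,G,F,E,f], logical=[A,a,C,D,G,F,E,f]
After op 7 (replace(6, 'g')): offset=0, physical=[A,a,C,D,G,F,g,f], logical=[A,a,C,D,G,F,g,f]
After op 8 (replace(0, 'b')): offset=0, physical=[b,a,C,D,G,F,g,f], logical=[b,a,C,D,G,F,g,f]
After op 9 (rotate(-2)): offset=6, physical=[b,a,C,D,G,F,g,f], logical=[g,f,b,a,C,D,G,F]
After op 10 (swap(6, 0)): offset=6, physical=[b,a,C,D,g,F,G,f], logical=[G,f,b,a,C,D,g,F]
After op 11 (rotate(-2)): offset=4, physical=[b,a,C,D,g,F,G,f], logical=[g,F,G,f,b,a,C,D]

Answer: g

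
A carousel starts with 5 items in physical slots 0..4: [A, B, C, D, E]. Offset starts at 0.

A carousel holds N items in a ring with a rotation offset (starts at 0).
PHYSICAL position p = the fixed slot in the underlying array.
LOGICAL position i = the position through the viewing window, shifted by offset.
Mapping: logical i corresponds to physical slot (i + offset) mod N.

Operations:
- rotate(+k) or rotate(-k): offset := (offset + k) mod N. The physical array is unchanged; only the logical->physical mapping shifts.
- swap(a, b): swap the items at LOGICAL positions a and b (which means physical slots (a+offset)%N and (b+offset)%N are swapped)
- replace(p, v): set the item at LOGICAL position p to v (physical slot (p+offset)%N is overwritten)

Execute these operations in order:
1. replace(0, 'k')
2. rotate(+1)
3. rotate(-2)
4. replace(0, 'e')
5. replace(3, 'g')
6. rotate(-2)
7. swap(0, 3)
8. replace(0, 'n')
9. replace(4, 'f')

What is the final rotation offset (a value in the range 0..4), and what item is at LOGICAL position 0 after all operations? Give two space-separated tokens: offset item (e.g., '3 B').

After op 1 (replace(0, 'k')): offset=0, physical=[k,B,C,D,E], logical=[k,B,C,D,E]
After op 2 (rotate(+1)): offset=1, physical=[k,B,C,D,E], logical=[B,C,D,E,k]
After op 3 (rotate(-2)): offset=4, physical=[k,B,C,D,E], logical=[E,k,B,C,D]
After op 4 (replace(0, 'e')): offset=4, physical=[k,B,C,D,e], logical=[e,k,B,C,D]
After op 5 (replace(3, 'g')): offset=4, physical=[k,B,g,D,e], logical=[e,k,B,g,D]
After op 6 (rotate(-2)): offset=2, physical=[k,B,g,D,e], logical=[g,D,e,k,B]
After op 7 (swap(0, 3)): offset=2, physical=[g,B,k,D,e], logical=[k,D,e,g,B]
After op 8 (replace(0, 'n')): offset=2, physical=[g,B,n,D,e], logical=[n,D,e,g,B]
After op 9 (replace(4, 'f')): offset=2, physical=[g,f,n,D,e], logical=[n,D,e,g,f]

Answer: 2 n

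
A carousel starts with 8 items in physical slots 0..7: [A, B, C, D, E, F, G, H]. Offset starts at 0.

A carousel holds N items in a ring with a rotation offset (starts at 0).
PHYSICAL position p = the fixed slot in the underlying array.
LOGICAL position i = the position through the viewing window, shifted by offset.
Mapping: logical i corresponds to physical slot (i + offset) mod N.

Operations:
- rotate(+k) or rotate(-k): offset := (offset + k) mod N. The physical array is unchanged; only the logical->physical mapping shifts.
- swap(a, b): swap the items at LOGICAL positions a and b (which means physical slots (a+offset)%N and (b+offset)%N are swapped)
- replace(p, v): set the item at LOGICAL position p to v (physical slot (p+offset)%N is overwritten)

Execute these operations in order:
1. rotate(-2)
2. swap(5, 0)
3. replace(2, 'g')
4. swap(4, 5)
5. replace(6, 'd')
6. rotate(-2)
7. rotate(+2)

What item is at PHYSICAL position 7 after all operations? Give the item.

After op 1 (rotate(-2)): offset=6, physical=[A,B,C,D,E,F,G,H], logical=[G,H,A,B,C,D,E,F]
After op 2 (swap(5, 0)): offset=6, physical=[A,B,C,G,E,F,D,H], logical=[D,H,A,B,C,G,E,F]
After op 3 (replace(2, 'g')): offset=6, physical=[g,B,C,G,E,F,D,H], logical=[D,H,g,B,C,G,E,F]
After op 4 (swap(4, 5)): offset=6, physical=[g,B,G,C,E,F,D,H], logical=[D,H,g,B,G,C,E,F]
After op 5 (replace(6, 'd')): offset=6, physical=[g,B,G,C,d,F,D,H], logical=[D,H,g,B,G,C,d,F]
After op 6 (rotate(-2)): offset=4, physical=[g,B,G,C,d,F,D,H], logical=[d,F,D,H,g,B,G,C]
After op 7 (rotate(+2)): offset=6, physical=[g,B,G,C,d,F,D,H], logical=[D,H,g,B,G,C,d,F]

Answer: H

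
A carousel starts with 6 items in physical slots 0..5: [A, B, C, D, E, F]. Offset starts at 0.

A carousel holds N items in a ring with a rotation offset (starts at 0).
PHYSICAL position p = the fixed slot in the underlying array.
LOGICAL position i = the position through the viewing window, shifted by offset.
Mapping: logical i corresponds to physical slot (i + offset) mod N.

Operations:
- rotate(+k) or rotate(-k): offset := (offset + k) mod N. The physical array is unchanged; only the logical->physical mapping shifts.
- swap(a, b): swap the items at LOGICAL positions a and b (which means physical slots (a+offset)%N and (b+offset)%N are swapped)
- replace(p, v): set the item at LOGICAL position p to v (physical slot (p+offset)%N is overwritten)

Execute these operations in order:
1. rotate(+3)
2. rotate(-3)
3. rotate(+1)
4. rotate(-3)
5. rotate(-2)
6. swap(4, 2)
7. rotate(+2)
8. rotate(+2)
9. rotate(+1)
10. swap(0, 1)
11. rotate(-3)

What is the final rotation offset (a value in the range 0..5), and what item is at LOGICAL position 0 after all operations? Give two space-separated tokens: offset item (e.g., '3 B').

After op 1 (rotate(+3)): offset=3, physical=[A,B,C,D,E,F], logical=[D,E,F,A,B,C]
After op 2 (rotate(-3)): offset=0, physical=[A,B,C,D,E,F], logical=[A,B,C,D,E,F]
After op 3 (rotate(+1)): offset=1, physical=[A,B,C,D,E,F], logical=[B,C,D,E,F,A]
After op 4 (rotate(-3)): offset=4, physical=[A,B,C,D,E,F], logical=[E,F,A,B,C,D]
After op 5 (rotate(-2)): offset=2, physical=[A,B,C,D,E,F], logical=[C,D,E,F,A,B]
After op 6 (swap(4, 2)): offset=2, physical=[E,B,C,D,A,F], logical=[C,D,A,F,E,B]
After op 7 (rotate(+2)): offset=4, physical=[E,B,C,D,A,F], logical=[A,F,E,B,C,D]
After op 8 (rotate(+2)): offset=0, physical=[E,B,C,D,A,F], logical=[E,B,C,D,A,F]
After op 9 (rotate(+1)): offset=1, physical=[E,B,C,D,A,F], logical=[B,C,D,A,F,E]
After op 10 (swap(0, 1)): offset=1, physical=[E,C,B,D,A,F], logical=[C,B,D,A,F,E]
After op 11 (rotate(-3)): offset=4, physical=[E,C,B,D,A,F], logical=[A,F,E,C,B,D]

Answer: 4 A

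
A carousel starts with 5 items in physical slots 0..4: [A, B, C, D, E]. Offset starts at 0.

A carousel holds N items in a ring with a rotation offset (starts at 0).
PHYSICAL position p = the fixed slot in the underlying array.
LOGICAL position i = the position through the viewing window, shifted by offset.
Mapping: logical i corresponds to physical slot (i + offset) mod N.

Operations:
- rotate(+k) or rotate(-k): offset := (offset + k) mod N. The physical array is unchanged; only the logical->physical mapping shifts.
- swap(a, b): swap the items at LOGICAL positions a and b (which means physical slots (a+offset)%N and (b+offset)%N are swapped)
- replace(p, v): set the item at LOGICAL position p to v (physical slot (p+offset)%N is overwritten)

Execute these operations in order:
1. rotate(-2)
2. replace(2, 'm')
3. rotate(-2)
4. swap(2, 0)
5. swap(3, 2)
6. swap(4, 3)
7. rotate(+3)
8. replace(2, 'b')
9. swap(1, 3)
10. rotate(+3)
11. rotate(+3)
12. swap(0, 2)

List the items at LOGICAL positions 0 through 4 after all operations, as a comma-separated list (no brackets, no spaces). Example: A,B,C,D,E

Answer: B,b,C,E,m

Derivation:
After op 1 (rotate(-2)): offset=3, physical=[A,B,C,D,E], logical=[D,E,A,B,C]
After op 2 (replace(2, 'm')): offset=3, physical=[m,B,C,D,E], logical=[D,E,m,B,C]
After op 3 (rotate(-2)): offset=1, physical=[m,B,C,D,E], logical=[B,C,D,E,m]
After op 4 (swap(2, 0)): offset=1, physical=[m,D,C,B,E], logical=[D,C,B,E,m]
After op 5 (swap(3, 2)): offset=1, physical=[m,D,C,E,B], logical=[D,C,E,B,m]
After op 6 (swap(4, 3)): offset=1, physical=[B,D,C,E,m], logical=[D,C,E,m,B]
After op 7 (rotate(+3)): offset=4, physical=[B,D,C,E,m], logical=[m,B,D,C,E]
After op 8 (replace(2, 'b')): offset=4, physical=[B,b,C,E,m], logical=[m,B,b,C,E]
After op 9 (swap(1, 3)): offset=4, physical=[C,b,B,E,m], logical=[m,C,b,B,E]
After op 10 (rotate(+3)): offset=2, physical=[C,b,B,E,m], logical=[B,E,m,C,b]
After op 11 (rotate(+3)): offset=0, physical=[C,b,B,E,m], logical=[C,b,B,E,m]
After op 12 (swap(0, 2)): offset=0, physical=[B,b,C,E,m], logical=[B,b,C,E,m]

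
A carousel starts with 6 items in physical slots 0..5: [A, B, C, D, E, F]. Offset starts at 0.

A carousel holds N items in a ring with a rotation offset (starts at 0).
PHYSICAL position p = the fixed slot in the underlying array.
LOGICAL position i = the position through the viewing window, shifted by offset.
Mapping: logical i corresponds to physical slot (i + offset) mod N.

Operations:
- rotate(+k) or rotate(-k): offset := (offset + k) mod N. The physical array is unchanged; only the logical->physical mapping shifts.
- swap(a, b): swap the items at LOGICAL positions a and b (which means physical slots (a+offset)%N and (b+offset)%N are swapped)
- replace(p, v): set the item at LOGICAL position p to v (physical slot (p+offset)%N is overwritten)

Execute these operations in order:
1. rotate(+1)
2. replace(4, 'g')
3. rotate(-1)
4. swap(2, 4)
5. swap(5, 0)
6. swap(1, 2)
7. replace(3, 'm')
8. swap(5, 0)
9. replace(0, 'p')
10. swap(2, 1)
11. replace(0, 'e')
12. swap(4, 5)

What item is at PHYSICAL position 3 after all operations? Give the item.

Answer: m

Derivation:
After op 1 (rotate(+1)): offset=1, physical=[A,B,C,D,E,F], logical=[B,C,D,E,F,A]
After op 2 (replace(4, 'g')): offset=1, physical=[A,B,C,D,E,g], logical=[B,C,D,E,g,A]
After op 3 (rotate(-1)): offset=0, physical=[A,B,C,D,E,g], logical=[A,B,C,D,E,g]
After op 4 (swap(2, 4)): offset=0, physical=[A,B,E,D,C,g], logical=[A,B,E,D,C,g]
After op 5 (swap(5, 0)): offset=0, physical=[g,B,E,D,C,A], logical=[g,B,E,D,C,A]
After op 6 (swap(1, 2)): offset=0, physical=[g,E,B,D,C,A], logical=[g,E,B,D,C,A]
After op 7 (replace(3, 'm')): offset=0, physical=[g,E,B,m,C,A], logical=[g,E,B,m,C,A]
After op 8 (swap(5, 0)): offset=0, physical=[A,E,B,m,C,g], logical=[A,E,B,m,C,g]
After op 9 (replace(0, 'p')): offset=0, physical=[p,E,B,m,C,g], logical=[p,E,B,m,C,g]
After op 10 (swap(2, 1)): offset=0, physical=[p,B,E,m,C,g], logical=[p,B,E,m,C,g]
After op 11 (replace(0, 'e')): offset=0, physical=[e,B,E,m,C,g], logical=[e,B,E,m,C,g]
After op 12 (swap(4, 5)): offset=0, physical=[e,B,E,m,g,C], logical=[e,B,E,m,g,C]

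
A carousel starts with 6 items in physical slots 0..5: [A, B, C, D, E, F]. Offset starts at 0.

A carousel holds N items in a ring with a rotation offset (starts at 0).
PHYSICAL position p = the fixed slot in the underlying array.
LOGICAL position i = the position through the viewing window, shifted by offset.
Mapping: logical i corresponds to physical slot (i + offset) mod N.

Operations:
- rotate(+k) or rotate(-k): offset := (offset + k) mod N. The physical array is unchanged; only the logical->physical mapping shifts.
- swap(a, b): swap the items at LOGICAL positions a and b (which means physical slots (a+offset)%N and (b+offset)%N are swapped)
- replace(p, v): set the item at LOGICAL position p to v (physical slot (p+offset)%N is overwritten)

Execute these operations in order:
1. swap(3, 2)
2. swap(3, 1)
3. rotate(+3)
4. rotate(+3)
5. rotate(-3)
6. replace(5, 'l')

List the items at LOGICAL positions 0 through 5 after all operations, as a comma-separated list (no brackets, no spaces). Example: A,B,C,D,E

Answer: B,E,F,A,C,l

Derivation:
After op 1 (swap(3, 2)): offset=0, physical=[A,B,D,C,E,F], logical=[A,B,D,C,E,F]
After op 2 (swap(3, 1)): offset=0, physical=[A,C,D,B,E,F], logical=[A,C,D,B,E,F]
After op 3 (rotate(+3)): offset=3, physical=[A,C,D,B,E,F], logical=[B,E,F,A,C,D]
After op 4 (rotate(+3)): offset=0, physical=[A,C,D,B,E,F], logical=[A,C,D,B,E,F]
After op 5 (rotate(-3)): offset=3, physical=[A,C,D,B,E,F], logical=[B,E,F,A,C,D]
After op 6 (replace(5, 'l')): offset=3, physical=[A,C,l,B,E,F], logical=[B,E,F,A,C,l]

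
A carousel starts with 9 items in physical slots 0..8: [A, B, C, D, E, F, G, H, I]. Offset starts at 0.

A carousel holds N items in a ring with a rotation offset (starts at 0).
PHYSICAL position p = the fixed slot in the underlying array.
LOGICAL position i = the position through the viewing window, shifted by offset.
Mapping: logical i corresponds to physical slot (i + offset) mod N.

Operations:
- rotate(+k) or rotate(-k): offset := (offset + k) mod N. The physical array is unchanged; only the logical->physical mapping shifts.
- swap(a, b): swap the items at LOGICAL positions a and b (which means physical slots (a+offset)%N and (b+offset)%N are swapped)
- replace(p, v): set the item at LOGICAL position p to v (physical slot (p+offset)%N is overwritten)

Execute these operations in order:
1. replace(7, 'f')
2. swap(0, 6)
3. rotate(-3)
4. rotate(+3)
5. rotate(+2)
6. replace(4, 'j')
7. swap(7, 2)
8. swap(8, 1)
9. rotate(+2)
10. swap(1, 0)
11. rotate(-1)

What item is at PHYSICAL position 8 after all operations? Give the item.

After op 1 (replace(7, 'f')): offset=0, physical=[A,B,C,D,E,F,G,f,I], logical=[A,B,C,D,E,F,G,f,I]
After op 2 (swap(0, 6)): offset=0, physical=[G,B,C,D,E,F,A,f,I], logical=[G,B,C,D,E,F,A,f,I]
After op 3 (rotate(-3)): offset=6, physical=[G,B,C,D,E,F,A,f,I], logical=[A,f,I,G,B,C,D,E,F]
After op 4 (rotate(+3)): offset=0, physical=[G,B,C,D,E,F,A,f,I], logical=[G,B,C,D,E,F,A,f,I]
After op 5 (rotate(+2)): offset=2, physical=[G,B,C,D,E,F,A,f,I], logical=[C,D,E,F,A,f,I,G,B]
After op 6 (replace(4, 'j')): offset=2, physical=[G,B,C,D,E,F,j,f,I], logical=[C,D,E,F,j,f,I,G,B]
After op 7 (swap(7, 2)): offset=2, physical=[E,B,C,D,G,F,j,f,I], logical=[C,D,G,F,j,f,I,E,B]
After op 8 (swap(8, 1)): offset=2, physical=[E,D,C,B,G,F,j,f,I], logical=[C,B,G,F,j,f,I,E,D]
After op 9 (rotate(+2)): offset=4, physical=[E,D,C,B,G,F,j,f,I], logical=[G,F,j,f,I,E,D,C,B]
After op 10 (swap(1, 0)): offset=4, physical=[E,D,C,B,F,G,j,f,I], logical=[F,G,j,f,I,E,D,C,B]
After op 11 (rotate(-1)): offset=3, physical=[E,D,C,B,F,G,j,f,I], logical=[B,F,G,j,f,I,E,D,C]

Answer: I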